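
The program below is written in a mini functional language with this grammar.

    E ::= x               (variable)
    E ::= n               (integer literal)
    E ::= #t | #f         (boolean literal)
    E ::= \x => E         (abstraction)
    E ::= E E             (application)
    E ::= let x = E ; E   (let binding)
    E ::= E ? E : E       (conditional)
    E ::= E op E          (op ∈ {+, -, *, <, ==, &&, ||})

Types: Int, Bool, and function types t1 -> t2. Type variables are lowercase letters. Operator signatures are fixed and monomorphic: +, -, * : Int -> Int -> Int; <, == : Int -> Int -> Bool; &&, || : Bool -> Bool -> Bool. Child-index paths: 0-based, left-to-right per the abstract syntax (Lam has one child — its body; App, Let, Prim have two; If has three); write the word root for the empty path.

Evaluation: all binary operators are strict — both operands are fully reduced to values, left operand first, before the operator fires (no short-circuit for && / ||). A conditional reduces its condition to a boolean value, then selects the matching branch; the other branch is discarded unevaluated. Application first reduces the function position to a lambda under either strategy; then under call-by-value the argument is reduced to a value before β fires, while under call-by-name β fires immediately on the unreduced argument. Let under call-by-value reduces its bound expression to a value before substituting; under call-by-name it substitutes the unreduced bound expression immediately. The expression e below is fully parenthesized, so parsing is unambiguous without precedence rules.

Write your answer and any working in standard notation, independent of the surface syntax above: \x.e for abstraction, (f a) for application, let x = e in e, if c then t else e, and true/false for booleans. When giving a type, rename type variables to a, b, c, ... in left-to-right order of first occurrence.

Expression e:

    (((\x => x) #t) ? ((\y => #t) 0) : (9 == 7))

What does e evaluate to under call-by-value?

Derivation:
step 0: (if ((\x.x) true) then ((\y.true) 0) else (9 == 7))
step 1: [beta@0] (if true then ((\y.true) 0) else (9 == 7))
step 2: [if@root] ((\y.true) 0)
step 3: [beta@root] true

Answer: true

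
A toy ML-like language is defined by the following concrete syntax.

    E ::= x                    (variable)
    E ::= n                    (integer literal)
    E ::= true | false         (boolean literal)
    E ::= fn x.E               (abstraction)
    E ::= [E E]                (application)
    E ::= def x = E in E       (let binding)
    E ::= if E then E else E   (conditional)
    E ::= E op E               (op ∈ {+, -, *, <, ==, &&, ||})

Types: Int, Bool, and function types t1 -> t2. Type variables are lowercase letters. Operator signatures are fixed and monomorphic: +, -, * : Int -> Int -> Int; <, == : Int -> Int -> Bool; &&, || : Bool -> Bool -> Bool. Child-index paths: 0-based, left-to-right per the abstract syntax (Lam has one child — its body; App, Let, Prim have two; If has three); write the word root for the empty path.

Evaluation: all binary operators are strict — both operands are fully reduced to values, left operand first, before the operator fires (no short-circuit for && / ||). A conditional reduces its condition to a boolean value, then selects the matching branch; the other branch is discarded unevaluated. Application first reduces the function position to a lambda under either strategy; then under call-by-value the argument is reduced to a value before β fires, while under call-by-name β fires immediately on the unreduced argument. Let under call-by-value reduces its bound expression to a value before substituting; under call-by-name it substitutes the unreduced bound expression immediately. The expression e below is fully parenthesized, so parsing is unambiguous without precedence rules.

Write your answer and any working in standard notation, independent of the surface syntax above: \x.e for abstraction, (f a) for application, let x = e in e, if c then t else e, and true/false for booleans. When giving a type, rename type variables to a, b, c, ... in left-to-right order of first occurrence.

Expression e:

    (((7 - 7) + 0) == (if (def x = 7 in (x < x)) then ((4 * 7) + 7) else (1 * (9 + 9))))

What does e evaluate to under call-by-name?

Answer: false

Derivation:
step 0: (((7 - 7) + 0) == (if (let x = 7 in (x < x)) then ((4 * 7) + 7) else (1 * (9 + 9))))
step 1: [delta@0.0] ((0 + 0) == (if (let x = 7 in (x < x)) then ((4 * 7) + 7) else (1 * (9 + 9))))
step 2: [delta@0] (0 == (if (let x = 7 in (x < x)) then ((4 * 7) + 7) else (1 * (9 + 9))))
step 3: [let@1.0] (0 == (if (7 < 7) then ((4 * 7) + 7) else (1 * (9 + 9))))
step 4: [delta@1.0] (0 == (if false then ((4 * 7) + 7) else (1 * (9 + 9))))
step 5: [if@1] (0 == (1 * (9 + 9)))
step 6: [delta@1.1] (0 == (1 * 18))
step 7: [delta@1] (0 == 18)
step 8: [delta@root] false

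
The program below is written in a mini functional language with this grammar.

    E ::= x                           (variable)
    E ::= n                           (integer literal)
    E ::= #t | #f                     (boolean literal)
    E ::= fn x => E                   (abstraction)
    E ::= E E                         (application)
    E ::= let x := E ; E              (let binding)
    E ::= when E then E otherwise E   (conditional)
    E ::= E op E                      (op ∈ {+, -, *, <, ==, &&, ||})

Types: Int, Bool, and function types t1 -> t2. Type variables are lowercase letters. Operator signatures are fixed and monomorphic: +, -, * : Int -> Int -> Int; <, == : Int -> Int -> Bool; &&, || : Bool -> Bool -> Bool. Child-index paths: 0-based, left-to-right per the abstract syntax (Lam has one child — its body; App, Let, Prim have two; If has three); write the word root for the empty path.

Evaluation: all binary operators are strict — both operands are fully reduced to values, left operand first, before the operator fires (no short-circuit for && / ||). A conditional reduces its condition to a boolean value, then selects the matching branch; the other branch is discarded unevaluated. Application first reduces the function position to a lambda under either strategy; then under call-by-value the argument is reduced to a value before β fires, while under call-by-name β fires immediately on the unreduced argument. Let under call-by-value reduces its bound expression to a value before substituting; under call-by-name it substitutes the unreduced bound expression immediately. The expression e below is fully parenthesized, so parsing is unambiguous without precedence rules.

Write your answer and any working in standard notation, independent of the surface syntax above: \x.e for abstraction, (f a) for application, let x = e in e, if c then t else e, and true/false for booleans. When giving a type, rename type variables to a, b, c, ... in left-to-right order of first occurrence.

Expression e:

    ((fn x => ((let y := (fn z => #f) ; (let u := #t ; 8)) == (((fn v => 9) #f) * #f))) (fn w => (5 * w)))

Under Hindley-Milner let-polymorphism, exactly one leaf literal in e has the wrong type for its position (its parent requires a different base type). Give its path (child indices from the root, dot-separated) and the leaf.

Derivation:
\z._ : b -> Bool
let y : forall. b -> Bool
let u : Bool
  unify Int ~ Int
\v._ : c -> Int
  unify c -> Int ~ Bool -> d
  unify c ~ Bool
  unify Int ~ d
_ _ : Int
  unify Int ~ Int
  unify Bool ~ Int
  FAIL: mismatch Bool ~ Int

Answer: 0.0.1.1 : false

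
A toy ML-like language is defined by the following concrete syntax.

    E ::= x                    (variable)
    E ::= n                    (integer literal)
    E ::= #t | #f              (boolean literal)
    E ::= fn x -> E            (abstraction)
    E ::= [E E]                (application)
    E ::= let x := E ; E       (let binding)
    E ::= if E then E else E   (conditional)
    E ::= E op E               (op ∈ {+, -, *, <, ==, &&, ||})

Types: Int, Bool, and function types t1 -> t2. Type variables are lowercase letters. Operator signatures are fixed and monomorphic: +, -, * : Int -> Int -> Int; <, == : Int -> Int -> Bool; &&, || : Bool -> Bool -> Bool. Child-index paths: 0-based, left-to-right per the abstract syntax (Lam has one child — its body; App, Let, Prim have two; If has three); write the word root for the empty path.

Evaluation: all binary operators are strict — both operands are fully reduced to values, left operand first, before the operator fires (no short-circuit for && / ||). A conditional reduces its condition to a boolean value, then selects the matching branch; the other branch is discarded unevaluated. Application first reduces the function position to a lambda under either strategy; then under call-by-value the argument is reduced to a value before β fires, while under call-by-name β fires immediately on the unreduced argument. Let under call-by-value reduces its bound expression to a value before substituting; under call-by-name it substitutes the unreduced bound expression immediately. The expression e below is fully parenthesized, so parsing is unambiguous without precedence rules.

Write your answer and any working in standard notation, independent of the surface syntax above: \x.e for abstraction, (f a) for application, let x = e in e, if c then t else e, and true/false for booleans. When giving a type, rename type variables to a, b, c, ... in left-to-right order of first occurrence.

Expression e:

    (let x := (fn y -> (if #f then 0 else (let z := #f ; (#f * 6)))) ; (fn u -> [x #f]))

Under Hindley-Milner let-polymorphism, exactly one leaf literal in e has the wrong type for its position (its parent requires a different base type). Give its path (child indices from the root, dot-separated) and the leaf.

Trace:
  unify Bool ~ Bool
let z : Bool
  unify Bool ~ Int
  FAIL: mismatch Bool ~ Int

Answer: 0.0.2.1.0 : false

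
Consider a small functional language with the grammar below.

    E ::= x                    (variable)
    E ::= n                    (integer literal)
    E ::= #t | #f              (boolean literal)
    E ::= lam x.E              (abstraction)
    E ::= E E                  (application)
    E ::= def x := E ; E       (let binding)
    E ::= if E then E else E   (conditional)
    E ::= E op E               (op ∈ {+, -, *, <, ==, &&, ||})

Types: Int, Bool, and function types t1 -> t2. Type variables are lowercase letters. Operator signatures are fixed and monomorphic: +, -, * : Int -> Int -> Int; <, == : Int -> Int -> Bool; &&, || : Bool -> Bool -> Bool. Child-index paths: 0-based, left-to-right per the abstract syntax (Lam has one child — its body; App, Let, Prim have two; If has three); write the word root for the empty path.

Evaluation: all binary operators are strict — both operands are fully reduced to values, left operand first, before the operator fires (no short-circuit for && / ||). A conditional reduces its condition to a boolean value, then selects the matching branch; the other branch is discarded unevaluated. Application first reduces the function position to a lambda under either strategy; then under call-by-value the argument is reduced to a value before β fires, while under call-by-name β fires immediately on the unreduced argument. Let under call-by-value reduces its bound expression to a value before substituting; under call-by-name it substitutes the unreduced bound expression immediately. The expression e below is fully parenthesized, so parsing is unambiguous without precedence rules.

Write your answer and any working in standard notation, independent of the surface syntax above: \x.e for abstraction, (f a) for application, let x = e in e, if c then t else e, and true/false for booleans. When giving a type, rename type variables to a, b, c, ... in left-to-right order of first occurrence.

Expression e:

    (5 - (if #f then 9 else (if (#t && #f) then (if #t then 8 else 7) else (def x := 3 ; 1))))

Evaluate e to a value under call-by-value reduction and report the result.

Answer: 4

Working:
step 0: (5 - (if false then 9 else (if (true && false) then (if true then 8 else 7) else (let x = 3 in 1))))
step 1: [if@1] (5 - (if (true && false) then (if true then 8 else 7) else (let x = 3 in 1)))
step 2: [delta@1.0] (5 - (if false then (if true then 8 else 7) else (let x = 3 in 1)))
step 3: [if@1] (5 - (let x = 3 in 1))
step 4: [let@1] (5 - 1)
step 5: [delta@root] 4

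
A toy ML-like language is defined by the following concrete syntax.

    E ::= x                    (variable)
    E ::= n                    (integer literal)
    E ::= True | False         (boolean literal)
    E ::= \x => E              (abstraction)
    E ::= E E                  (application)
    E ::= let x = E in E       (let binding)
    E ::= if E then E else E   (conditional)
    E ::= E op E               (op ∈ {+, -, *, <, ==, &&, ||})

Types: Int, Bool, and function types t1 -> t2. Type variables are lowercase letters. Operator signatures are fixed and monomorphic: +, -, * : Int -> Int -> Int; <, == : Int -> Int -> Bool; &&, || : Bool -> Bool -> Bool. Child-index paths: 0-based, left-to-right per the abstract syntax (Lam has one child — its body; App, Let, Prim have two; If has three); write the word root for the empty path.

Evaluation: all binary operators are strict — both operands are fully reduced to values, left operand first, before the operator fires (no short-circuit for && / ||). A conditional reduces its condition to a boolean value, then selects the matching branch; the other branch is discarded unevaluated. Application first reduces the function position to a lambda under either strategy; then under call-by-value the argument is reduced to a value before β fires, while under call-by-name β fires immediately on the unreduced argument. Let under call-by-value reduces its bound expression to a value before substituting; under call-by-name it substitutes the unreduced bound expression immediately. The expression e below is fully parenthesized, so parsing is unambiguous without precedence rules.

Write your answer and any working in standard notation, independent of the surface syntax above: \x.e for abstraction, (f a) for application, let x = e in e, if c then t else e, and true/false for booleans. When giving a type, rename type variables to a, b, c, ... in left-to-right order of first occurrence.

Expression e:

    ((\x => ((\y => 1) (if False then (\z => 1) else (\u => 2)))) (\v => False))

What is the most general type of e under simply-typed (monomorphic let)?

Working:
\y._ : b -> Int
  unify Bool ~ Bool
\z._ : c -> Int
\u._ : d -> Int
  unify c -> Int ~ d -> Int
  unify c ~ d
  unify Int ~ Int
  unify b -> Int ~ (d -> Int) -> e
  unify b ~ d -> Int
  unify Int ~ e
_ _ : Int
\x._ : a -> Int
\v._ : f -> Bool
  unify a -> Int ~ (f -> Bool) -> g
  unify a ~ f -> Bool
  unify Int ~ g
_ _ : Int

Answer: Int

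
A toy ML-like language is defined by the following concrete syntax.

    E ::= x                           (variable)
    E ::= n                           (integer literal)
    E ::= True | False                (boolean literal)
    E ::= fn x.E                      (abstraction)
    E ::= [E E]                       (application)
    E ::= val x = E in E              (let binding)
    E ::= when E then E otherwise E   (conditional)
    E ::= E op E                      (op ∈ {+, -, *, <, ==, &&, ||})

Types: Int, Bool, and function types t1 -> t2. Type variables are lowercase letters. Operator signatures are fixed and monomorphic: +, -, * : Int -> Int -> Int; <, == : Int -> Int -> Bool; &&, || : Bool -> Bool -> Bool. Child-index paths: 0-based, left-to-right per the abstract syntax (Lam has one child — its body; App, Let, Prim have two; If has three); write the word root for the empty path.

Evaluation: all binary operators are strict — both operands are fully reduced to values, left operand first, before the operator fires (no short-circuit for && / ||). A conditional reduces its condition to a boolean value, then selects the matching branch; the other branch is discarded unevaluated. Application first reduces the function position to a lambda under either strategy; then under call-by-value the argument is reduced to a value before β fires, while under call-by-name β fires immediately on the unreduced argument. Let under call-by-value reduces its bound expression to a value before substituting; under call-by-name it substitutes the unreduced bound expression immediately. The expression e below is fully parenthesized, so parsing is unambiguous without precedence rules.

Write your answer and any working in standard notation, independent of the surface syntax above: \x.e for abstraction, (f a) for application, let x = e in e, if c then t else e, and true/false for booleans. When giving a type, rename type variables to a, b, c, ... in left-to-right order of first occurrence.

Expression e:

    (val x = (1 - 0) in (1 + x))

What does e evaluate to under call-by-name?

Answer: 2

Trace:
step 0: (let x = (1 - 0) in (1 + x))
step 1: [let@root] (1 + (1 - 0))
step 2: [delta@1] (1 + 1)
step 3: [delta@root] 2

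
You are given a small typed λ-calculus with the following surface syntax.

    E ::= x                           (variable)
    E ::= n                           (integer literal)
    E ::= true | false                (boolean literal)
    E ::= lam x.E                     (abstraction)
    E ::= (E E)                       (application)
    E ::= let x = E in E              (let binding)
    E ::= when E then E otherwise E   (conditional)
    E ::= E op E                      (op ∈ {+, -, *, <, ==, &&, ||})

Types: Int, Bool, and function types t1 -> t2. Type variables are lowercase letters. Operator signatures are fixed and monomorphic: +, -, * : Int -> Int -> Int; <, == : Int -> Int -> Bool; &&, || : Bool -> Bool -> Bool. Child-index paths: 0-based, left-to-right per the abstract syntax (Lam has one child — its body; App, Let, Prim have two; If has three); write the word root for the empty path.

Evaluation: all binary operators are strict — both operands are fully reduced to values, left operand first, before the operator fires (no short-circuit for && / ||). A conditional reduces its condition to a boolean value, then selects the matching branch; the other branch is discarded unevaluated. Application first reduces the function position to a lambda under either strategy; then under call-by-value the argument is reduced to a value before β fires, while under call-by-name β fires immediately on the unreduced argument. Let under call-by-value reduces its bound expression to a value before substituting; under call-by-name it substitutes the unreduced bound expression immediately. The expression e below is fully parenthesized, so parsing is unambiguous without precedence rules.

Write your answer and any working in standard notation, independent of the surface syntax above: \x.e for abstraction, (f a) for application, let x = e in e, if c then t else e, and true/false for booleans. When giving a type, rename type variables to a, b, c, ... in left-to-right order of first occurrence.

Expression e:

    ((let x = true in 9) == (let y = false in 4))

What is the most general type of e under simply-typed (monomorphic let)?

Answer: Bool

Derivation:
let x : Bool
  unify Int ~ Int
let y : Bool
  unify Int ~ Int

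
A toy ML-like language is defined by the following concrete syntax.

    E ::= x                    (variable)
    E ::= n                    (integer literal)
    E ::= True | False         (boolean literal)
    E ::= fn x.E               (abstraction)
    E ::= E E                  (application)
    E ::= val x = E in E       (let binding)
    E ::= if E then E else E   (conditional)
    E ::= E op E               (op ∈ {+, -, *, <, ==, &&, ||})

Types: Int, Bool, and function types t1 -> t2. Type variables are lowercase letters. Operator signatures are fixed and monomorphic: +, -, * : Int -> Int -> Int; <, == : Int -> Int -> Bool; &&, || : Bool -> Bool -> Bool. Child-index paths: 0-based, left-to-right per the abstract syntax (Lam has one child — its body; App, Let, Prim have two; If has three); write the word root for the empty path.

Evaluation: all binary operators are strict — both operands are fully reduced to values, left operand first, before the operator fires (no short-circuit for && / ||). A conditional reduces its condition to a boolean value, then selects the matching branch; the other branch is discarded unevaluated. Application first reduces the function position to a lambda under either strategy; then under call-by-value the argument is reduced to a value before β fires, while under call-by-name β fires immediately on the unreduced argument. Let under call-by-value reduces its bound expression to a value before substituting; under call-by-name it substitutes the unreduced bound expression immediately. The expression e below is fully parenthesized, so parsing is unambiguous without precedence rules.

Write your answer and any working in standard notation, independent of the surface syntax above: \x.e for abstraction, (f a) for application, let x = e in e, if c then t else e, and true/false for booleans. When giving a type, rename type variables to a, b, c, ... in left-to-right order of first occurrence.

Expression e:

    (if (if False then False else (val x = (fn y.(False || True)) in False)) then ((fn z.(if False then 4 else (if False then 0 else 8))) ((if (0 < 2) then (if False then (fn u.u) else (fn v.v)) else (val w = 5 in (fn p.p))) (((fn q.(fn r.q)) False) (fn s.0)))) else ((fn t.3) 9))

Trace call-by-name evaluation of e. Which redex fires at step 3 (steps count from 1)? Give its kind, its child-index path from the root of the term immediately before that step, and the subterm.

Working:
step 0: (if (if false then false else (let x = (\y.(false || true)) in false)) then ((\z.(if false then 4 else (if false then 0 else 8))) ((if (0 < 2) then (if false then (\u.u) else (\v.v)) else (let w = 5 in (\p.p))) (((\q.(\r.q)) false) (\s.0)))) else ((\t.3) 9))
step 1: [if@0] (if (let x = (\y.(false || true)) in false) then ((\z.(if false then 4 else (if false then 0 else 8))) ((if (0 < 2) then (if false then (\u.u) else (\v.v)) else (let w = 5 in (\p.p))) (((\q.(\r.q)) false) (\s.0)))) else ((\t.3) 9))
step 2: [let@0] (if false then ((\z.(if false then 4 else (if false then 0 else 8))) ((if (0 < 2) then (if false then (\u.u) else (\v.v)) else (let w = 5 in (\p.p))) (((\q.(\r.q)) false) (\s.0)))) else ((\t.3) 9))
step 3: [if@root] ((\t.3) 9)

Answer: if at root : (if false then ((\z.(if false then 4 else (if false then 0 else 8))) ((if (0 < 2) then (if false then (\u.u) else (\v.v)) else (let w = 5 in (\p.p))) (((\q.(\r.q)) false) (\s.0)))) else ((\t.3) 9))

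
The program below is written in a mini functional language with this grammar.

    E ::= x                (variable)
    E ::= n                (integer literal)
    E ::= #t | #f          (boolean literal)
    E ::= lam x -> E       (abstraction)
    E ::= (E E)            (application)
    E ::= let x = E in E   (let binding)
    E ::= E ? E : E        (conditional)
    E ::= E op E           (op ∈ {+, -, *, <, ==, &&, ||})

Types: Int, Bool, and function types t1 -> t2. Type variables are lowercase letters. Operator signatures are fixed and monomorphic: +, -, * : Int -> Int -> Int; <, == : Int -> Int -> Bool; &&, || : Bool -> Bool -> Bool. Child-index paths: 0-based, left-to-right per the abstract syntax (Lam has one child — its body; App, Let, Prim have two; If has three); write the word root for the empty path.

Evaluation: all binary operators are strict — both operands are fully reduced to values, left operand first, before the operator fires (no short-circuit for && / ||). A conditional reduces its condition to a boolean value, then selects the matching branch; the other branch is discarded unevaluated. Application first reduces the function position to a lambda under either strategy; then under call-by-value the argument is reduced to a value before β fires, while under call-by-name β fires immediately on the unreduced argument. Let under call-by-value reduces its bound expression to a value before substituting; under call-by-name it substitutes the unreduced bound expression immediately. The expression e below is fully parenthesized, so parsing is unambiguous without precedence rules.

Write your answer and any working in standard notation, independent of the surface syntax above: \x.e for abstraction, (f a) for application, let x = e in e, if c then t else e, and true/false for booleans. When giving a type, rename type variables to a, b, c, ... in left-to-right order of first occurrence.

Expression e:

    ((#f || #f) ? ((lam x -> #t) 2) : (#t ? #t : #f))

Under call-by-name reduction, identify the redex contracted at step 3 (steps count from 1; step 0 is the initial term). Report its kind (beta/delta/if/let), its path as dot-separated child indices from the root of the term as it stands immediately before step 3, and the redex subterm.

Answer: if at root : (if true then true else false)

Trace:
step 0: (if (false || false) then ((\x.true) 2) else (if true then true else false))
step 1: [delta@0] (if false then ((\x.true) 2) else (if true then true else false))
step 2: [if@root] (if true then true else false)
step 3: [if@root] true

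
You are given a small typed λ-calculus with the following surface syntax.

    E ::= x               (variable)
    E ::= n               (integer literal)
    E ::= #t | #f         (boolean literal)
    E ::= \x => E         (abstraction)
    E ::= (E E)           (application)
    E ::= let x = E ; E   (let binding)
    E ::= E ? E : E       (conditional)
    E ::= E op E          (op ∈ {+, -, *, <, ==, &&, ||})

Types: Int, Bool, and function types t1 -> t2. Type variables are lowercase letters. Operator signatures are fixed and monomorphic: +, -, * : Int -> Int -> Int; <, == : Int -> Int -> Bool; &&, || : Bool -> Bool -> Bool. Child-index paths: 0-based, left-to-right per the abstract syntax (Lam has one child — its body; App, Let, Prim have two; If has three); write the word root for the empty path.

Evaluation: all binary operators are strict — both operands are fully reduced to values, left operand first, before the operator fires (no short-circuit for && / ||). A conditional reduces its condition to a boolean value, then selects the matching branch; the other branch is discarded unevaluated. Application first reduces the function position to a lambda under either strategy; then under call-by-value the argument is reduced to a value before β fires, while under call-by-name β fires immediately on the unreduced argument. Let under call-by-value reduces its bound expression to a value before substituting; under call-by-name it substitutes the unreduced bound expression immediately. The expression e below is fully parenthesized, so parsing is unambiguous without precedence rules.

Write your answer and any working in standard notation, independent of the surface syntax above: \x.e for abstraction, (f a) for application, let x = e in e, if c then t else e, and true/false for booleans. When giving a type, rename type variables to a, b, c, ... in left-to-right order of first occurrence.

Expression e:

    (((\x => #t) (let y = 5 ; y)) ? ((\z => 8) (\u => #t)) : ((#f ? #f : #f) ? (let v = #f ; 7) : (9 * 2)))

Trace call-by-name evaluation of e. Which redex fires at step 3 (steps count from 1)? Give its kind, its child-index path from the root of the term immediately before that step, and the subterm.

Working:
step 0: (if ((\x.true) (let y = 5 in y)) then ((\z.8) (\u.true)) else (if (if false then false else false) then (let v = false in 7) else (9 * 2)))
step 1: [beta@0] (if true then ((\z.8) (\u.true)) else (if (if false then false else false) then (let v = false in 7) else (9 * 2)))
step 2: [if@root] ((\z.8) (\u.true))
step 3: [beta@root] 8

Answer: beta at root : ((\z.8) (\u.true))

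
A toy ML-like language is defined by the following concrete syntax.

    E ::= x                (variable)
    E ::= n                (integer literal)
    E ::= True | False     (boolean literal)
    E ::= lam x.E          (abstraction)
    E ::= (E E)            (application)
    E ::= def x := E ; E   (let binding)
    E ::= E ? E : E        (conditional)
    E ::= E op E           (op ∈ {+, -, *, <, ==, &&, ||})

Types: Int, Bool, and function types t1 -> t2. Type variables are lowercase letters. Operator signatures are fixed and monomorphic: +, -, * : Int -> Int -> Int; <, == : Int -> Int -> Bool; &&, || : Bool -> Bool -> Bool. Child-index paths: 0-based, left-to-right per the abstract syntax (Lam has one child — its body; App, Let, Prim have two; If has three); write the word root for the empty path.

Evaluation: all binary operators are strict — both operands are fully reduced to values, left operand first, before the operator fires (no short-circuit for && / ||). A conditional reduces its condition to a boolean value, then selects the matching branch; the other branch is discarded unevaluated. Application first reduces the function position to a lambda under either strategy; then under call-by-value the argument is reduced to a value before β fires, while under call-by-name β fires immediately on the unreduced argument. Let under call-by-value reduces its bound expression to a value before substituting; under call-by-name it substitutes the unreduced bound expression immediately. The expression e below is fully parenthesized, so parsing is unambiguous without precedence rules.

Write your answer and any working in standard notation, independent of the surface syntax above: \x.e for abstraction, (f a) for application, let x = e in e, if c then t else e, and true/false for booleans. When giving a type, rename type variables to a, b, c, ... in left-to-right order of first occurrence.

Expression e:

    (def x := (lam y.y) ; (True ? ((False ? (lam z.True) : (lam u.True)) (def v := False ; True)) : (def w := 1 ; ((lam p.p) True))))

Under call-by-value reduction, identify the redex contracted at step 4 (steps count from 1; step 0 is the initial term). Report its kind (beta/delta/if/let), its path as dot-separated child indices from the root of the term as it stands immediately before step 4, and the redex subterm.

Answer: let at 1 : (let v = false in true)

Derivation:
step 0: (let x = (\y.y) in (if true then ((if false then (\z.true) else (\u.true)) (let v = false in true)) else (let w = 1 in ((\p.p) true))))
step 1: [let@root] (if true then ((if false then (\z.true) else (\u.true)) (let v = false in true)) else (let w = 1 in ((\p.p) true)))
step 2: [if@root] ((if false then (\z.true) else (\u.true)) (let v = false in true))
step 3: [if@0] ((\u.true) (let v = false in true))
step 4: [let@1] ((\u.true) true)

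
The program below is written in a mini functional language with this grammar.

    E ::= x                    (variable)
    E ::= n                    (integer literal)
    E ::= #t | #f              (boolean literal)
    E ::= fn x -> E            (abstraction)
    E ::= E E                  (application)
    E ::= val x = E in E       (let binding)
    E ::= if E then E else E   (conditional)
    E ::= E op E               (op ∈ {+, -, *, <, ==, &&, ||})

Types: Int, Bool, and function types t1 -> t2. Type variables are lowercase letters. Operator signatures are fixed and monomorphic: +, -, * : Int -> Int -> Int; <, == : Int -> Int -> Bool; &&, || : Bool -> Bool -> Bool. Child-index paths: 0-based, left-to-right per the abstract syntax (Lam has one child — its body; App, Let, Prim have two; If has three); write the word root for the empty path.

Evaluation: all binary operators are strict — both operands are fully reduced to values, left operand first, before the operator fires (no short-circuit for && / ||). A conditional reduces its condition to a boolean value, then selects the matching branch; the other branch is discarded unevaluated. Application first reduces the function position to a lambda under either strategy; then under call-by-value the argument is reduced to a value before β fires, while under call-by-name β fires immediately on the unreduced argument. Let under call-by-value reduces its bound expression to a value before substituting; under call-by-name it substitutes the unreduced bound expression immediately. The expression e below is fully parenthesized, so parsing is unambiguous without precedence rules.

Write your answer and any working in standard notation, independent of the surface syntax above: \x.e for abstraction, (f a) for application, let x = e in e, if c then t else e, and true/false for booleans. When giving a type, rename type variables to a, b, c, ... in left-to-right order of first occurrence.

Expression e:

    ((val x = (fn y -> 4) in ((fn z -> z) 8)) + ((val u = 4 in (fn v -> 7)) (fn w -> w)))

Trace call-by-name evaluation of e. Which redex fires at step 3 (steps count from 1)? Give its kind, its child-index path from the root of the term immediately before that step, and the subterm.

Working:
step 0: ((let x = (\y.4) in ((\z.z) 8)) + ((let u = 4 in (\v.7)) (\w.w)))
step 1: [let@0] (((\z.z) 8) + ((let u = 4 in (\v.7)) (\w.w)))
step 2: [beta@0] (8 + ((let u = 4 in (\v.7)) (\w.w)))
step 3: [let@1.0] (8 + ((\v.7) (\w.w)))

Answer: let at 1.0 : (let u = 4 in (\v.7))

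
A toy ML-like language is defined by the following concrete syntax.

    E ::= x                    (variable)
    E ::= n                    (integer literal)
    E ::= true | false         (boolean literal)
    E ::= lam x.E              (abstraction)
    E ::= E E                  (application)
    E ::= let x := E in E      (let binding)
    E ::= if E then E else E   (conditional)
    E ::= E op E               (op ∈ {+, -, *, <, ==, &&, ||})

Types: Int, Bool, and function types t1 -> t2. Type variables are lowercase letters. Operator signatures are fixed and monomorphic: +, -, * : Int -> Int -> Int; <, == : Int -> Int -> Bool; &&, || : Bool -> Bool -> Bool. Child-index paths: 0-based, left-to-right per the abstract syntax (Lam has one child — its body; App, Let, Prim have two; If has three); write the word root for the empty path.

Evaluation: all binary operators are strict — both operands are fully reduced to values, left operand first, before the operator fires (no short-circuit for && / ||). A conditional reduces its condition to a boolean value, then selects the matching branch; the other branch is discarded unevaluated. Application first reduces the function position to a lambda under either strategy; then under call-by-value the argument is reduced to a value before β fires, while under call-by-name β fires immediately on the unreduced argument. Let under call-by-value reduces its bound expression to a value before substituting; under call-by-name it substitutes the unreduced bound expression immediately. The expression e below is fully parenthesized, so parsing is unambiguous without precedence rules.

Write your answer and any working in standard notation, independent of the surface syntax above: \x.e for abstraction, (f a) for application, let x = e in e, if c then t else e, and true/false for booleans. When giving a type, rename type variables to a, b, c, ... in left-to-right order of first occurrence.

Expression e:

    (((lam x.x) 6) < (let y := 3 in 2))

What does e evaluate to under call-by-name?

Working:
step 0: (((\x.x) 6) < (let y = 3 in 2))
step 1: [beta@0] (6 < (let y = 3 in 2))
step 2: [let@1] (6 < 2)
step 3: [delta@root] false

Answer: false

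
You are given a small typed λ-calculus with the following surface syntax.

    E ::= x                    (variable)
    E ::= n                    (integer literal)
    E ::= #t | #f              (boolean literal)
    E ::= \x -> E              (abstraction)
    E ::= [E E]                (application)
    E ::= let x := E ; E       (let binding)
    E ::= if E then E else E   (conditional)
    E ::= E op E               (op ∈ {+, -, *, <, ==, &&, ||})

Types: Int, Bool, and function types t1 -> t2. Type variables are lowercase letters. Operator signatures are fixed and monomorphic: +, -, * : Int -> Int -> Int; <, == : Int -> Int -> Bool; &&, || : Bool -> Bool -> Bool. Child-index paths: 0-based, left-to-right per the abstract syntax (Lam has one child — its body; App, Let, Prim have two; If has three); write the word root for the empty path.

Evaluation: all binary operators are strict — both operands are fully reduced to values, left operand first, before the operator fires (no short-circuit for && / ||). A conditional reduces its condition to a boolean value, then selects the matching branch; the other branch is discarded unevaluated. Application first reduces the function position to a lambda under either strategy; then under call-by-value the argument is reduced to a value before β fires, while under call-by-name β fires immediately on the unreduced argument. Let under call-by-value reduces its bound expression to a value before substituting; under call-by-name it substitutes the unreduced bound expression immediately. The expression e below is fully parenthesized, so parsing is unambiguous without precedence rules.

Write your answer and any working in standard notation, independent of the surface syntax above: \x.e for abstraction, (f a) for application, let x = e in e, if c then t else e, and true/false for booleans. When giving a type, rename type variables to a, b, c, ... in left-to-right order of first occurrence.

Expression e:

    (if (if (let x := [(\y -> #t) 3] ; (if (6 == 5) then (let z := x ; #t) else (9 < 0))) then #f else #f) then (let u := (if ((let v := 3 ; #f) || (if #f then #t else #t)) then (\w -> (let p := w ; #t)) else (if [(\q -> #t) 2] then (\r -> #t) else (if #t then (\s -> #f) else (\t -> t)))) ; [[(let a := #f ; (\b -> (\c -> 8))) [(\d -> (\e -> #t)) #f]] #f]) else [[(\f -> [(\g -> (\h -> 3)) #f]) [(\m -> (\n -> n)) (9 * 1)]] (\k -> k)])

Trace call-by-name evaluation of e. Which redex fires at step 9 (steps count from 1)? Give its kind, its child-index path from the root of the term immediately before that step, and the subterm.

Derivation:
step 0: (if (if (let x = ((\y.true) 3) in (if (6 == 5) then (let z = x in true) else (9 < 0))) then false else false) then (let u = (if ((let v = 3 in false) || (if false then true else true)) then (\w.(let p = w in true)) else (if ((\q.true) 2) then (\r.true) else (if true then (\s.false) else (\t.t)))) in (((let a = false in (\b.(\c.8))) ((\d.(\e.true)) false)) false)) else (((\f.((\g.(\h.3)) false)) ((\m.(\n.n)) (9 * 1))) (\k.k)))
step 1: [let@0.0] (if (if (if (6 == 5) then (let z = ((\y.true) 3) in true) else (9 < 0)) then false else false) then (let u = (if ((let v = 3 in false) || (if false then true else true)) then (\w.(let p = w in true)) else (if ((\q.true) 2) then (\r.true) else (if true then (\s.false) else (\t.t)))) in (((let a = false in (\b.(\c.8))) ((\d.(\e.true)) false)) false)) else (((\f.((\g.(\h.3)) false)) ((\m.(\n.n)) (9 * 1))) (\k.k)))
step 2: [delta@0.0.0] (if (if (if false then (let z = ((\y.true) 3) in true) else (9 < 0)) then false else false) then (let u = (if ((let v = 3 in false) || (if false then true else true)) then (\w.(let p = w in true)) else (if ((\q.true) 2) then (\r.true) else (if true then (\s.false) else (\t.t)))) in (((let a = false in (\b.(\c.8))) ((\d.(\e.true)) false)) false)) else (((\f.((\g.(\h.3)) false)) ((\m.(\n.n)) (9 * 1))) (\k.k)))
step 3: [if@0.0] (if (if (9 < 0) then false else false) then (let u = (if ((let v = 3 in false) || (if false then true else true)) then (\w.(let p = w in true)) else (if ((\q.true) 2) then (\r.true) else (if true then (\s.false) else (\t.t)))) in (((let a = false in (\b.(\c.8))) ((\d.(\e.true)) false)) false)) else (((\f.((\g.(\h.3)) false)) ((\m.(\n.n)) (9 * 1))) (\k.k)))
step 4: [delta@0.0] (if (if false then false else false) then (let u = (if ((let v = 3 in false) || (if false then true else true)) then (\w.(let p = w in true)) else (if ((\q.true) 2) then (\r.true) else (if true then (\s.false) else (\t.t)))) in (((let a = false in (\b.(\c.8))) ((\d.(\e.true)) false)) false)) else (((\f.((\g.(\h.3)) false)) ((\m.(\n.n)) (9 * 1))) (\k.k)))
step 5: [if@0] (if false then (let u = (if ((let v = 3 in false) || (if false then true else true)) then (\w.(let p = w in true)) else (if ((\q.true) 2) then (\r.true) else (if true then (\s.false) else (\t.t)))) in (((let a = false in (\b.(\c.8))) ((\d.(\e.true)) false)) false)) else (((\f.((\g.(\h.3)) false)) ((\m.(\n.n)) (9 * 1))) (\k.k)))
step 6: [if@root] (((\f.((\g.(\h.3)) false)) ((\m.(\n.n)) (9 * 1))) (\k.k))
step 7: [beta@0] (((\g.(\h.3)) false) (\k.k))
step 8: [beta@0] ((\h.3) (\k.k))
step 9: [beta@root] 3

Answer: beta at root : ((\h.3) (\k.k))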